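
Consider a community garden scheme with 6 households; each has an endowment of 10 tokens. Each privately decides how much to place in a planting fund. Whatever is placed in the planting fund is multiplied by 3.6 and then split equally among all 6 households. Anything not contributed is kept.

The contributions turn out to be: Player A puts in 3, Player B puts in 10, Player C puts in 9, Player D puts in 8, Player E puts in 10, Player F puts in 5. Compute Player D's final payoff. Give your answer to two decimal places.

29.00 tokens

Total contributed: 3 + 10 + 9 + 8 + 10 + 5 = 45.
Each receives 3.6 × 45 / 6 = 27.00 from the planting fund.
Player D keeps 10 − 8 = 2, so Player D's payoff is 2 + 27.00 = 29.00.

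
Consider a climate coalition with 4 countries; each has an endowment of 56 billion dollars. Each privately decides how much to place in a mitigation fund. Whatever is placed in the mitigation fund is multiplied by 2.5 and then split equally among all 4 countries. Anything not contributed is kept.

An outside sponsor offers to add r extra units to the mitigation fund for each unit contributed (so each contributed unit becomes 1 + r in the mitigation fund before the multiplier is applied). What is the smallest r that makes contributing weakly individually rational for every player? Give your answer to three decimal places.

0.600

With matching at rate r, one contributed unit becomes (1 + r) in the mitigation fund and returns 2.5 × (1 + r) / 4 to the contributor.
Setting this equal to 1: 1 + r = 4/2.5 = 1.6000.
So the minimum matching rate is r = 1.6000 − 1 = 0.600.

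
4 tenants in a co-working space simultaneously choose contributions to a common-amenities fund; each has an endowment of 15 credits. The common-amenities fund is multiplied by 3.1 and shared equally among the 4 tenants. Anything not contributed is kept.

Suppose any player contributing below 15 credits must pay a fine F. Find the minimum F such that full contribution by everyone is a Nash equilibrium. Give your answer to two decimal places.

Given the others contribute fully, the best deviation is to contribute 0 (any partial contribution still incurs the fine and gives up units whose private return 0.7750 is below 1).
Deviating from 15 to 0 saves 15 credits but forfeits the deviator's share of the drop in the common-amenities fund: 3.1/4 × 15 = 11.62.
So the deviation gain is 15 − 11.62 = 3.38, and the fine must be at least 3.38 credits to wipe it out.

3.38 credits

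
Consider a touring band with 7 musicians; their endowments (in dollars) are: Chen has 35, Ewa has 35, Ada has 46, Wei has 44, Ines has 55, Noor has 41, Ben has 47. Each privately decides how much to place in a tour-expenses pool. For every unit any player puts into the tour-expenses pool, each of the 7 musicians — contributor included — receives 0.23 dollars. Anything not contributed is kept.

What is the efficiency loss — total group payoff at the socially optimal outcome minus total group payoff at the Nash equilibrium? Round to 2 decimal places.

184.83 dollars

The private return per contributed unit is 0.23 < 1 for everyone, so the Nash equilibrium is zero contribution and the group total is Σ E_j = 35 + 35 + 46 + 44 + 55 + 41 + 47 = 303.
Each contributed unit returns 1.610 to the group, so the social optimum is full contribution by everyone: group total = 1.610 × 303 = 487.83.
Efficiency loss = (1.610 − 1) × 303 = 184.83.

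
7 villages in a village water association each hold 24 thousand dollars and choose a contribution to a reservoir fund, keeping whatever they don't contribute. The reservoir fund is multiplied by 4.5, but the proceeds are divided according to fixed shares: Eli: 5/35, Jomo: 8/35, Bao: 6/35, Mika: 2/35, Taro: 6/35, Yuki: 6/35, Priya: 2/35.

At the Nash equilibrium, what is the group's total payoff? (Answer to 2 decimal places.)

Each unit j contributes comes back to j as 4.5 × (j's share), so j prefers to contribute only if that share exceeds 1/4.5 = 0.2222; otherwise keeping the unit dominates.
The only share above 0.2222 is Jomo's 8/35, contributing 24; the remaining 6 contribute 0. Total contributed: 24.
The reservoir fund pays out 4.5 × 24 = 108.00 in total (split across the unequal shares, but the aggregate is all that matters for the group sum).
The 6 free-riders keep 24 each, adding 144. Group total = 144 + 108.00 = 252.00.

252.00 thousand dollars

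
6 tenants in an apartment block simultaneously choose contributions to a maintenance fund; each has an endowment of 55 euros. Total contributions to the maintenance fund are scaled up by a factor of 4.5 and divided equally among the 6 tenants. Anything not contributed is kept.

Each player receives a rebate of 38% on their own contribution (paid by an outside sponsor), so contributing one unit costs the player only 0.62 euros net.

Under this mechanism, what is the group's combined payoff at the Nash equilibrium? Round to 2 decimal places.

With the mechanism, a contributed unit returns (4.5/6) / 0.62 = 1.2097 per unit of net cost to the contributor — now above 1 — so contributing fully is weakly dominant for every player.
So the Nash equilibrium is full contribution by all 6; the group earns 6 × (55 × 0.38 + 4.5 × 55) = 1610.40.

1610.40 euros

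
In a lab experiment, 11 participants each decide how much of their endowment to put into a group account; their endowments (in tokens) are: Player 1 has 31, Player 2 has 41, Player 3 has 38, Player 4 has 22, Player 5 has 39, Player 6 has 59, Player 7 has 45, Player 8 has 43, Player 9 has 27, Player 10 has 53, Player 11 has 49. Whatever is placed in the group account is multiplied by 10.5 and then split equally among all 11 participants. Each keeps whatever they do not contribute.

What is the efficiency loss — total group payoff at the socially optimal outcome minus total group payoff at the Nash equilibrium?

4246.50 tokens

The private return per contributed unit is 10.5/11 = 0.9545 < 1 for every player regardless of endowment, so the Nash equilibrium is zero contribution and the group total is Σ E_j = 31 + 41 + 38 + 22 + 39 + 59 + 45 + 43 + 27 + 53 + 49 = 447.
Each contributed unit returns 10.500 to the group, so the social optimum is full contribution by everyone: group total = 10.500 × 447 = 4693.50.
Efficiency loss = (10.500 − 1) × 447 = 4246.50.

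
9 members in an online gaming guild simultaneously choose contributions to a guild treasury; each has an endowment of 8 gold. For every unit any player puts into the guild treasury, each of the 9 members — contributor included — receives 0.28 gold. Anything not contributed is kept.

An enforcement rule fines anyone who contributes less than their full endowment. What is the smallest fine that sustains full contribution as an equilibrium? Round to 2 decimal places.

5.76 gold

Given the others contribute fully, the best deviation is to contribute 0 (any partial contribution still incurs the fine and gives up units whose private return 0.28 is below 1).
Deviating from 8 to 0 saves 8 gold but forfeits the deviator's share of the drop in the guild treasury: 0.28 × 8 = 2.24.
So the deviation gain is 8 − 2.24 = 5.76, and the fine must be at least 5.76 gold to wipe it out.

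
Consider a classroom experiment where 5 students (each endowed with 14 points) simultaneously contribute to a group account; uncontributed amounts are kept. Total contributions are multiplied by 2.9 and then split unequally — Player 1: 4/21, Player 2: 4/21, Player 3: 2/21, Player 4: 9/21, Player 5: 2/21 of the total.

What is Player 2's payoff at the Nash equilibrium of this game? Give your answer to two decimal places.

21.73 points

A player with share s gets back 2.9·s per unit contributed, so full contribution is dominant for anyone with s > 1/2.9 = 0.3448 and zero contribution is dominant for anyone below.
Player 4 alone (share 9/21) is above the threshold, contributing 14; the remaining 4 contribute 0. Total contributed: 14.
Player 2 keeps 14 and receives 2.9 × 14 × 4/21 = 7.73 from the group account, for a payoff of 21.73.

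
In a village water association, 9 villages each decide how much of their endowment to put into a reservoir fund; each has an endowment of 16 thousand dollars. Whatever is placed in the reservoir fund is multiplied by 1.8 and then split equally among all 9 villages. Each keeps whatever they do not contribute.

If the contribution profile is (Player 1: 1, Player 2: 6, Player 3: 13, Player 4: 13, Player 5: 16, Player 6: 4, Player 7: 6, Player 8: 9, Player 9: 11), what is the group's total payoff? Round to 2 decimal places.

Total contributed: 1 + 6 + 13 + 13 + 16 + 4 + 6 + 9 + 11 = 79; total kept: 9 × 16 − 79 = 65.
The reservoir fund pays out 1.8 × 79 = 142.20 in aggregate.
Group total = 65 + 142.20 = 207.20.

207.20 thousand dollars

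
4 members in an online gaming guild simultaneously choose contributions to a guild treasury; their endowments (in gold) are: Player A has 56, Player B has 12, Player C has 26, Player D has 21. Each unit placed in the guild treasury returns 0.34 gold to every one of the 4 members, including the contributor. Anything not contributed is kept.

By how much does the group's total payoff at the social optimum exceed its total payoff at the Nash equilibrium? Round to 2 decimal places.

The private return per contributed unit is 0.34 < 1 for everyone, so the Nash equilibrium is zero contribution and the group total is Σ E_j = 56 + 12 + 26 + 21 = 115.
Each contributed unit returns 1.360 to the group, so the social optimum is full contribution by everyone: group total = 1.360 × 115 = 156.40.
Efficiency loss = (1.360 − 1) × 115 = 41.40.

41.40 gold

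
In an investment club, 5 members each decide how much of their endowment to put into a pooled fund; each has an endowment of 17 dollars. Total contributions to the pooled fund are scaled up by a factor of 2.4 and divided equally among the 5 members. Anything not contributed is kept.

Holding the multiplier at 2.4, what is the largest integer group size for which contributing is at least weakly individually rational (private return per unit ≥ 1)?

Private return per unit is 2.4/(group size), which is ≥ 1 whenever the group size is ≤ 2.4.
The largest such integer is 2.

2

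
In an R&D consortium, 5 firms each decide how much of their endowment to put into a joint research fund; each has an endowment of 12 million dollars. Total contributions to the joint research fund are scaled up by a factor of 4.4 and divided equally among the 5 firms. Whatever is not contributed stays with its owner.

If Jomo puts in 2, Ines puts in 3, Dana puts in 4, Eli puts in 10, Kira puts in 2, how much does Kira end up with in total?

28.48 million dollars

Total contributed: 2 + 3 + 4 + 10 + 2 = 21.
Each receives 4.4 × 21 / 5 = 18.48 from the joint research fund.
Kira keeps 12 − 2 = 10, so Kira's payoff is 10 + 18.48 = 28.48.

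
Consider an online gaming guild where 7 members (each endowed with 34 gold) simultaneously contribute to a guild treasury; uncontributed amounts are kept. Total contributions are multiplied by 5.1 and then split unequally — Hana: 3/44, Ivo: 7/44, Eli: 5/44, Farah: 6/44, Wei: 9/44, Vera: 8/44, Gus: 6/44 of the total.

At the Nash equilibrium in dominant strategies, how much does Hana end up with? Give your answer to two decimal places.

A player with share s gets back 5.1·s per unit contributed, so full contribution is dominant for anyone with s > 1/5.1 = 0.1961 and zero contribution is dominant for anyone below.
Wei alone (share 9/44) is above the threshold, contributing 34; the remaining 6 contribute 0. Total contributed: 34.
Hana keeps 34 and receives 5.1 × 34 × 3/44 = 11.82 from the guild treasury, for a payoff of 45.82.

45.82 gold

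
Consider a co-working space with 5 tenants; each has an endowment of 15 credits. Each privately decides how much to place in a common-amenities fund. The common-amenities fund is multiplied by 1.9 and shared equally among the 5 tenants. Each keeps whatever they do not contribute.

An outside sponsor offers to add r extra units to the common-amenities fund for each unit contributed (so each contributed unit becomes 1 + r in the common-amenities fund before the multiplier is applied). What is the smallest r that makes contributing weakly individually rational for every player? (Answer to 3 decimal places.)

With matching at rate r, one contributed unit becomes (1 + r) in the common-amenities fund and returns 1.9 × (1 + r) / 5 to the contributor.
Setting this equal to 1: 1 + r = 5/1.9 = 2.6316.
So the minimum matching rate is r = 2.6316 − 1 = 1.632.

1.632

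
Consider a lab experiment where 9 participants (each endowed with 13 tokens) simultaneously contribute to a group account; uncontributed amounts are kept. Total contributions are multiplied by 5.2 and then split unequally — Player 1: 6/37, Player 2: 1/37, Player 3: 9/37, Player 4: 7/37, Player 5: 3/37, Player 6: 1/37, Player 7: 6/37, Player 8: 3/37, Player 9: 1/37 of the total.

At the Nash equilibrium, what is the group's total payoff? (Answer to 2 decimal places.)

171.60 tokens

A player with share s gets back 5.2·s per unit contributed, so full contribution is dominant for anyone with s > 1/5.2 = 0.1923 and zero contribution is dominant for anyone below.
Only Player 3 (9/37) clears that bar, contributing 13; the remaining 8 contribute 0. Total contributed: 13.
The group account pays out 5.2 × 13 = 67.60 in total (split across the unequal shares, but the aggregate is all that matters for the group sum).
The 8 free-riders keep 13 each, adding 104. Group total = 104 + 67.60 = 171.60.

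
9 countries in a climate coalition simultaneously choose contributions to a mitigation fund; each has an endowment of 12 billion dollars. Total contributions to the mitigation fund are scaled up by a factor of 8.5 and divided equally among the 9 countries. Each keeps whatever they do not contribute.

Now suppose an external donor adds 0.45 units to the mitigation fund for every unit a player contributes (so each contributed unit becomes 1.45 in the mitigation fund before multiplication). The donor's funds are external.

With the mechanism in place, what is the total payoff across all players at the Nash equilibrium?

The effective private return per unit is now 8.5 × 1.45 / 9 = 1.3694 > 1, so every player's dominant strategy flips to full contribution.
So the Nash equilibrium is full contribution by all 9; the group earns 8.5 × 1.45 × 108 = 1331.10.

1331.10 billion dollars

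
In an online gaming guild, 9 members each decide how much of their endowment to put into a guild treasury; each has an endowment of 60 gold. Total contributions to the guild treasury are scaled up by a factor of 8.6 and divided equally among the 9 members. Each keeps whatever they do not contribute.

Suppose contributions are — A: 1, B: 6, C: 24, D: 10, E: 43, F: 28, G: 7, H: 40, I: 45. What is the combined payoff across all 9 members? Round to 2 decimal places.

Total contributed: 1 + 6 + 24 + 10 + 43 + 28 + 7 + 40 + 45 = 204; total kept: 9 × 60 − 204 = 336.
The guild treasury pays out 8.6 × 204 = 1754.40 in aggregate.
Group total = 336 + 1754.40 = 2090.40.

2090.40 gold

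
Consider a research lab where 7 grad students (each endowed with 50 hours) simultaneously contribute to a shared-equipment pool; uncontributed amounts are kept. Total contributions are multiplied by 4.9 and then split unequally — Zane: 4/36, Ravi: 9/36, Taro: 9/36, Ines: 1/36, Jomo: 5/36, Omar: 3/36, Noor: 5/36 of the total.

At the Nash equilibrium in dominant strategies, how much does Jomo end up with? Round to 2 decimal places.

For player j, contributing a unit is worthwhile iff 4.9 × (j's share) ≥ 1, i.e. iff j's share is at least 0.2041.
The shares above 0.2041 belong to Ravi and Taro, contributing 50 each; the remaining 5 contribute 0. Total contributed: 100.
Jomo keeps 50 and receives 4.9 × 100 × 5/36 = 68.06 from the shared-equipment pool, for a payoff of 118.06.

118.06 hours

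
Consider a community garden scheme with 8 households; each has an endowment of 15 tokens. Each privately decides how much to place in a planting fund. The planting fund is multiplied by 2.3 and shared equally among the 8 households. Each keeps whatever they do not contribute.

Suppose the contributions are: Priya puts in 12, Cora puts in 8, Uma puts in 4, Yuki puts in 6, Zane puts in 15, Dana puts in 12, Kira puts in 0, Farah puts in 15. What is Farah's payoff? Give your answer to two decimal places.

20.70 tokens

Total contributed: 12 + 8 + 4 + 6 + 15 + 12 + 0 + 15 = 72.
Each receives 2.3 × 72 / 8 = 20.70 from the planting fund.
Farah keeps 15 − 15 = 0, so Farah's payoff is 0 + 20.70 = 20.70.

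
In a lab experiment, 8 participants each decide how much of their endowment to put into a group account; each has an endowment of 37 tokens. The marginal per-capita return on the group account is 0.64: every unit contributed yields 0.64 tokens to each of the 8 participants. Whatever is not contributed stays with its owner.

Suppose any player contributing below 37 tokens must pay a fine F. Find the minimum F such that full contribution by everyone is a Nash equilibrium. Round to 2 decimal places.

Given the others contribute fully, the best deviation is to contribute 0 (any partial contribution still incurs the fine and gives up units whose private return 0.64 is below 1).
Deviating from 37 to 0 saves 37 tokens but forfeits the deviator's share of the drop in the group account: 0.64 × 37 = 23.68.
So the deviation gain is 37 − 23.68 = 13.32, and the fine must be at least 13.32 tokens to wipe it out.

13.32 tokens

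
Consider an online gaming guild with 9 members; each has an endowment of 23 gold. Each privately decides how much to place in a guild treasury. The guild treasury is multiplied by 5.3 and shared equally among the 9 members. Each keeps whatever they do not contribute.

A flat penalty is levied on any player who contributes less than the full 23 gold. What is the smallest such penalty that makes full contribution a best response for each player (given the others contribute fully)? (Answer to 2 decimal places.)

9.46 gold

Given the others contribute fully, the best deviation is to contribute 0 (any partial contribution still incurs the fine and gives up units whose private return 0.5889 is below 1).
Deviating from 23 to 0 saves 23 gold but forfeits the deviator's share of the drop in the guild treasury: 5.3/9 × 23 = 13.54.
So the deviation gain is 23 − 13.54 = 9.46, and the fine must be at least 9.46 gold to wipe it out.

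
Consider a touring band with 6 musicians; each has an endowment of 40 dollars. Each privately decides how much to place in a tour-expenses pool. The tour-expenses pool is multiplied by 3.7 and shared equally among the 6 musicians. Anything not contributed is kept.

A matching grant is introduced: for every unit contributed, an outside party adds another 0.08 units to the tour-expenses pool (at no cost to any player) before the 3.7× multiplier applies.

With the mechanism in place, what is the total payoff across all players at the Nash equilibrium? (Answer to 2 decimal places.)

240.00 dollars

Even with the mechanism, each unit contributed returns only 3.7 × 1.08 / 6 = 0.6660 per unit of net cost, so contributing nothing is still dominant.
At the Nash equilibrium no one contributes; group total payoff = 6 × 40 = 240.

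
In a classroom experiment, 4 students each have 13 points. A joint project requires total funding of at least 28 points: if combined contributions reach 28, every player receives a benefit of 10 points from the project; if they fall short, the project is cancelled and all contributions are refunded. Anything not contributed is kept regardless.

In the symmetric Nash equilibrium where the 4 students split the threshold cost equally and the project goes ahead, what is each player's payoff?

16 points

Equal share of the threshold: 28/4 = 7.
At this profile no one gains by cutting their contribution: any cut drops the total below 28, the project is cancelled, contributions are refunded, and the deviator ends with 13, which is less than 13 − 7 + 10 = 16. Contributing more than 7 just wastes the excess. So contributing exactly 7 is a best response.
Each player's payoff: 13 − 7 + 10 = 16.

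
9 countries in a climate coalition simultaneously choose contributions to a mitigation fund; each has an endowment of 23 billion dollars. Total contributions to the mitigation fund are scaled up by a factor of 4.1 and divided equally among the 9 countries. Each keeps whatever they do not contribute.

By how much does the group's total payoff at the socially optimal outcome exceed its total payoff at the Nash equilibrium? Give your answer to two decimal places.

Each contributed unit returns 4.1/9 = 0.4556 to its contributor — below 1 — so contributing 0 is dominant for every player. At the Nash equilibrium everyone keeps their 23, and the group total is 9 × 23 = 207.
Each contributed unit returns 4.100 to the group as a whole (0.4556 to each of 9 players), which exceeds 1, so the social optimum is full contribution: group total = 4.100 × 207 = 848.70.
Efficiency loss = 848.70 − 207 = 641.70.

641.70 billion dollars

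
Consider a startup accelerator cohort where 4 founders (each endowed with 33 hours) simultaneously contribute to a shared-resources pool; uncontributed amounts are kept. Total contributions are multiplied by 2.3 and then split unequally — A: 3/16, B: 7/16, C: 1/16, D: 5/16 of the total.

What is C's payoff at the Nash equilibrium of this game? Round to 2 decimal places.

For player j, contributing a unit is worthwhile iff 2.3 × (j's share) ≥ 1, i.e. iff j's share is at least 0.4348.
Only B (7/16) clears that bar, contributing 33; the remaining 3 contribute 0. Total contributed: 33.
C keeps 33 and receives 2.3 × 33 × 1/16 = 4.74 from the shared-resources pool, for a payoff of 37.74.

37.74 hours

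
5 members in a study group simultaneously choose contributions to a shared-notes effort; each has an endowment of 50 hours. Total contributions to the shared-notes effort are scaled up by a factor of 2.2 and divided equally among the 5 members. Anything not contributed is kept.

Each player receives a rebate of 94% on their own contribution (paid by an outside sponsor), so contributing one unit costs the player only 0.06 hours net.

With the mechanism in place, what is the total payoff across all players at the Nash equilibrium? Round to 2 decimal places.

785.00 hours

With the mechanism, a contributed unit returns (2.2/5) / 0.06 = 7.3333 per unit of net cost to the contributor — now above 1 — so contributing fully is weakly dominant for every player.
At the Nash equilibrium everyone contributes 50. Group total payoff = 5 × (50 × 0.94 + 2.2 × 50) = 785.00.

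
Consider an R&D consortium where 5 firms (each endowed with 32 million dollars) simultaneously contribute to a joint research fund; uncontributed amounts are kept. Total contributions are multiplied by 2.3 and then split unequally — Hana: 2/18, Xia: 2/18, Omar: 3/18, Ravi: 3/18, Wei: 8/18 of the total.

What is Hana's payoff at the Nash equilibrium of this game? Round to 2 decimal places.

40.18 million dollars

Each unit j contributes comes back to j as 2.3 × (j's share), so j prefers to contribute only if that share exceeds 1/2.3 = 0.4348; otherwise keeping the unit dominates.
Wei alone (share 8/18) is above the threshold, contributing 32; the remaining 4 contribute 0. Total contributed: 32.
Hana keeps 32 and receives 2.3 × 32 × 2/18 = 8.18 from the joint research fund, for a payoff of 40.18.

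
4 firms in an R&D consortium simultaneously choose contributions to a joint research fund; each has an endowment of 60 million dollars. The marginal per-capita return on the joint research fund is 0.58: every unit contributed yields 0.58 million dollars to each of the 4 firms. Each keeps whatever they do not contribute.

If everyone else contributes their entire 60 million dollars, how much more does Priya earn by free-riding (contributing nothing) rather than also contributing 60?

Switching from a contribution of 60 to 0 lets Priya keep an extra 60 million dollars, but lowers the joint research fund by 60, which costs Priya their own share of that drop: 0.58 × 60 = 34.80.
Net gain = 60 − 34.80 = 25.20. The private return per contributed unit (0.58) is below 1, so free-riding is indeed the best response regardless of what the others do.

25.20 million dollars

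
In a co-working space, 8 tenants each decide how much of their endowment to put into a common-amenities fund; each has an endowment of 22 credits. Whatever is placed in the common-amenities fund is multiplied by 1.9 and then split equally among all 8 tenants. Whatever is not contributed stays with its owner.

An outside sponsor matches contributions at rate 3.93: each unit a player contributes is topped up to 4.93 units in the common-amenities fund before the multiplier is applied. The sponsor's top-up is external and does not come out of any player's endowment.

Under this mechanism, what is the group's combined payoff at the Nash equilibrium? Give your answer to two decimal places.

1648.59 credits

Under the mechanism each unit contributed yields 1.9 × 4.93 / 8 = 1.1709 back to its contributor per unit of net cost, which exceeds 1, making full contribution the dominant choice for everyone.
At the Nash equilibrium everyone contributes 22. Group total payoff = 1.9 × 4.93 × 176 = 1648.59.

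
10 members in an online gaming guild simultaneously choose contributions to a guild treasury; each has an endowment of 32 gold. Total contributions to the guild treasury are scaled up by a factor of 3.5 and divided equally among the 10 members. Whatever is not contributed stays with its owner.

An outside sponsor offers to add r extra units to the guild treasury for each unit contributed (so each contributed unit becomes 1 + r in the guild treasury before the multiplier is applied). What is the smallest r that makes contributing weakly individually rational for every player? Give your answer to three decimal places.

1.857

With matching at rate r, one contributed unit becomes (1 + r) in the guild treasury and returns 3.5 × (1 + r) / 10 to the contributor.
Setting this equal to 1: 1 + r = 10/3.5 = 2.8571.
So the minimum matching rate is r = 2.8571 − 1 = 1.857.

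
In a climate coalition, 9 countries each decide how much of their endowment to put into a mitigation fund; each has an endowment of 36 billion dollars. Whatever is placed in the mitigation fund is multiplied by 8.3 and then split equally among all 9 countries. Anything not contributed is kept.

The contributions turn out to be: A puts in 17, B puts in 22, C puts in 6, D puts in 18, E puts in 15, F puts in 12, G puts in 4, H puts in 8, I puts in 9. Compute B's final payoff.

116.37 billion dollars

Total contributed: 17 + 22 + 6 + 18 + 15 + 12 + 4 + 8 + 9 = 111.
Each receives 8.3 × 111 / 9 = 102.37 from the mitigation fund.
B keeps 36 − 22 = 14, so B's payoff is 14 + 102.37 = 116.37.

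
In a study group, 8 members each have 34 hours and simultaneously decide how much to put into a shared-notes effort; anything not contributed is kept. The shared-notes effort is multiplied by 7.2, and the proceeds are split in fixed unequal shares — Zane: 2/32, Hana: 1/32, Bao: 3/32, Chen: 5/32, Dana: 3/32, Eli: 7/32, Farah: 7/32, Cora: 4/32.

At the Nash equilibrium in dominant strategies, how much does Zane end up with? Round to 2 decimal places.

A player with share s gets back 7.2·s per unit contributed, so full contribution is dominant for anyone with s > 1/7.2 = 0.1389 and zero contribution is dominant for anyone below.
Chen, Eli and Farah are above the threshold, contributing 34 each; the remaining 5 contribute 0. Total contributed: 102.
Zane keeps 34 and receives 7.2 × 102 × 2/32 = 45.90 from the shared-notes effort, for a payoff of 79.90.

79.90 hours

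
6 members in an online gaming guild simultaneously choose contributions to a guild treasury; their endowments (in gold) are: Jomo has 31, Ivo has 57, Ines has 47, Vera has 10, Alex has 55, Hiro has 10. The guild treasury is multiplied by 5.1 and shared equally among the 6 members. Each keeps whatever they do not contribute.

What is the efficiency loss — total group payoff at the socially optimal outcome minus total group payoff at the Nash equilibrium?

The private return per contributed unit is 5.1/6 = 0.8500 < 1 for every player regardless of endowment, so the Nash equilibrium is zero contribution and the group total is Σ E_j = 31 + 57 + 47 + 10 + 55 + 10 = 210.
Each contributed unit returns 5.100 to the group, so the social optimum is full contribution by everyone: group total = 5.100 × 210 = 1071.00.
Efficiency loss = (5.100 − 1) × 210 = 861.00.

861.00 gold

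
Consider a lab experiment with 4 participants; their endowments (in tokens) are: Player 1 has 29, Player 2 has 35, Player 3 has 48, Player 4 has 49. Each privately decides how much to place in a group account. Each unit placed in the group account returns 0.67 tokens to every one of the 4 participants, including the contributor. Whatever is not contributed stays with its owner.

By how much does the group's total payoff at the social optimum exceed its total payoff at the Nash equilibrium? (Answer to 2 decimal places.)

The private return per contributed unit is 0.67 < 1 for everyone, so the Nash equilibrium is zero contribution and the group total is Σ E_j = 29 + 35 + 48 + 49 = 161.
Each contributed unit returns 2.680 to the group, so the social optimum is full contribution by everyone: group total = 2.680 × 161 = 431.48.
Efficiency loss = (2.680 − 1) × 161 = 270.48.

270.48 tokens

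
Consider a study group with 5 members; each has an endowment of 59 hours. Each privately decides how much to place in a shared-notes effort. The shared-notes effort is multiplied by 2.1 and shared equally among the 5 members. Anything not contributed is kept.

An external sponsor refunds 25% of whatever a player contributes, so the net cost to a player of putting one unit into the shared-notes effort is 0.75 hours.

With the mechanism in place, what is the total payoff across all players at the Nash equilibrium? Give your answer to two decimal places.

295.00 hours

Even with the mechanism, each unit contributed returns only (2.1/5) / 0.75 = 0.5600 per unit of net cost, so contributing nothing is still dominant.
Everyone keeps their endowment and the group total is 5 × 59 = 295.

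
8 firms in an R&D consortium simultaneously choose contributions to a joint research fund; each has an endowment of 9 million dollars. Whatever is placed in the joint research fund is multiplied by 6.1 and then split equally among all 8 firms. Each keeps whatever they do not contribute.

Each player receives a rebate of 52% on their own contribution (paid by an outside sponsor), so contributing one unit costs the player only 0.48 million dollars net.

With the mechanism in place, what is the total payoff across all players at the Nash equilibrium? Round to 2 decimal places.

476.64 million dollars

The effective private return per unit is now (6.1/8) / 0.48 = 1.5885 > 1, so every player's dominant strategy flips to full contribution.
So the Nash equilibrium is full contribution by all 8; the group earns 8 × (9 × 0.52 + 6.1 × 9) = 476.64.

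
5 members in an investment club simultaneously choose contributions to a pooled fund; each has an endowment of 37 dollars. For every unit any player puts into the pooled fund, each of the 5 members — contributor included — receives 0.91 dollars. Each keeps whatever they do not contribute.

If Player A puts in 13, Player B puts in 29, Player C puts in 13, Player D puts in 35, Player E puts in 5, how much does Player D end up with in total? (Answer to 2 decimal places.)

Total contributed: 13 + 29 + 13 + 35 + 5 = 95.
Each receives 0.91 × 95 = 86.45 from the pooled fund.
Player D keeps 37 − 35 = 2, so Player D's payoff is 2 + 86.45 = 88.45.

88.45 dollars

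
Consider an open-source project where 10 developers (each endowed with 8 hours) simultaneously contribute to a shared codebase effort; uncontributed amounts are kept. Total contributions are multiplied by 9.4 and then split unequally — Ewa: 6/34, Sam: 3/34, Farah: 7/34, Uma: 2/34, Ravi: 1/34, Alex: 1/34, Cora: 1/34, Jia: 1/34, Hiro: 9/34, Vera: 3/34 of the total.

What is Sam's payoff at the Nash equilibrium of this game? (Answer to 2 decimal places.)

27.91 hours

A player with share s gets back 9.4·s per unit contributed, so full contribution is dominant for anyone with s > 1/9.4 = 0.1064 and zero contribution is dominant for anyone below.
Ewa, Farah and Hiro are above the threshold, contributing 8 each; the remaining 7 contribute 0. Total contributed: 24.
Sam keeps 8 and receives 9.4 × 24 × 3/34 = 19.91 from the shared codebase effort, for a payoff of 27.91.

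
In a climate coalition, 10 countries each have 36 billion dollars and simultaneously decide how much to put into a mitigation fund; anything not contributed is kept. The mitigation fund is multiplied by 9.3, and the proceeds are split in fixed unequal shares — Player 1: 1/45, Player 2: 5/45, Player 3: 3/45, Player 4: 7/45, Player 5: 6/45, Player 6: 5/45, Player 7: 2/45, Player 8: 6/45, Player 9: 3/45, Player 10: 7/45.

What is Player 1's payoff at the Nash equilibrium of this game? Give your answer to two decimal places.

For player j, contributing a unit is worthwhile iff 9.3 × (j's share) ≥ 1, i.e. iff j's share is at least 0.1075.
Player 2, Player 4, Player 5, Player 6, Player 8 and Player 10 are above the threshold, contributing 36 each; the remaining 4 contribute 0. Total contributed: 216.
Player 1 keeps 36 and receives 9.3 × 216 × 1/45 = 44.64 from the mitigation fund, for a payoff of 80.64.

80.64 billion dollars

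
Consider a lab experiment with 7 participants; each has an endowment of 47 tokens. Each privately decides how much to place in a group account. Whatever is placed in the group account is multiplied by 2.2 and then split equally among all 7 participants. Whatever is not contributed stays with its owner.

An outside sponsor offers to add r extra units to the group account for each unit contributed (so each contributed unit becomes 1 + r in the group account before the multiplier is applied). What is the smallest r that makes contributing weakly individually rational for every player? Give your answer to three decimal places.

With matching at rate r, one contributed unit becomes (1 + r) in the group account and returns 2.2 × (1 + r) / 7 to the contributor.
Setting this equal to 1: 1 + r = 7/2.2 = 3.1818.
So the minimum matching rate is r = 3.1818 − 1 = 2.182.

2.182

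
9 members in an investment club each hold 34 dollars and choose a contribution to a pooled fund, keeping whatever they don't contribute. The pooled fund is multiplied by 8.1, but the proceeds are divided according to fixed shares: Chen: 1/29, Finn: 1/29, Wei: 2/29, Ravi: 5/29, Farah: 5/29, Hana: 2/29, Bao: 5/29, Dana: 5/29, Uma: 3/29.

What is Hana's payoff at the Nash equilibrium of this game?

Each unit j contributes comes back to j as 8.1 × (j's share), so j prefers to contribute only if that share exceeds 1/8.1 = 0.1235; otherwise keeping the unit dominates.
Ravi, Farah, Bao and Dana clear that bar, contributing 34 each; the remaining 5 contribute 0. Total contributed: 136.
Hana keeps 34 and receives 8.1 × 136 × 2/29 = 75.97 from the pooled fund, for a payoff of 109.97.

109.97 dollars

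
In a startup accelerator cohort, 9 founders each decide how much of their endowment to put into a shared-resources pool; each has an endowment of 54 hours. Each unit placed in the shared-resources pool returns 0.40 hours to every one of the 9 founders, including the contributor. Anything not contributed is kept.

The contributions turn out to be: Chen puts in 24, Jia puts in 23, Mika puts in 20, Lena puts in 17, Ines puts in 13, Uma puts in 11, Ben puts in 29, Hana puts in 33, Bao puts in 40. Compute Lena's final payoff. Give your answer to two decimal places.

Total contributed: 24 + 23 + 20 + 17 + 13 + 11 + 29 + 33 + 40 = 210.
Each receives 0.40 × 210 = 84.00 from the shared-resources pool.
Lena keeps 54 − 17 = 37, so Lena's payoff is 37 + 84.00 = 121.00.

121.00 hours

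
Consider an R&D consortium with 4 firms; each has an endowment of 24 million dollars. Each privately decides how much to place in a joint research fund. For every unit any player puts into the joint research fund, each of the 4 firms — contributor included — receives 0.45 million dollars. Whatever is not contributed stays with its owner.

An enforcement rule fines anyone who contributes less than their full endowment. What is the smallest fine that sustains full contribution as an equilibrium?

Given the others contribute fully, the best deviation is to contribute 0 (any partial contribution still incurs the fine and gives up units whose private return 0.45 is below 1).
Deviating from 24 to 0 saves 24 million dollars but forfeits the deviator's share of the drop in the joint research fund: 0.45 × 24 = 10.80.
So the deviation gain is 24 − 10.80 = 13.20, and the fine must be at least 13.20 million dollars to wipe it out.

13.20 million dollars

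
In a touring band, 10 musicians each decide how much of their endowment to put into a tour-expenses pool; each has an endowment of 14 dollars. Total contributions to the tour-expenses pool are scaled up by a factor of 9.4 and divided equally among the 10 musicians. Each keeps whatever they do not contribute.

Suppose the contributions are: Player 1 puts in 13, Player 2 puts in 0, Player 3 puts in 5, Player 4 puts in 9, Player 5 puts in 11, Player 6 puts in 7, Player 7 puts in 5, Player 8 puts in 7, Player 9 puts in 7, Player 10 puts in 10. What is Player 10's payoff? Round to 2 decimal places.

73.56 dollars

Total contributed: 13 + 0 + 5 + 9 + 11 + 7 + 5 + 7 + 7 + 10 = 74.
Each receives 9.4 × 74 / 10 = 69.56 from the tour-expenses pool.
Player 10 keeps 14 − 10 = 4, so Player 10's payoff is 4 + 69.56 = 73.56.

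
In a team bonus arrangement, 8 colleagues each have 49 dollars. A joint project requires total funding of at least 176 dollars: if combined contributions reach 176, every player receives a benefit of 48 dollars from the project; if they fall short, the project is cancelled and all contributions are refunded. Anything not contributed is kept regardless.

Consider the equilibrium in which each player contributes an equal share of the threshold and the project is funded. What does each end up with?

Equal share of the threshold: 176/8 = 22.
At this profile no one gains by cutting their contribution: any cut drops the total below 176, the project is cancelled, contributions are refunded, and the deviator ends with 49, which is less than 49 − 22 + 48 = 75. Contributing more than 22 just wastes the excess. So contributing exactly 22 is a best response.
Each player's payoff: 49 − 22 + 48 = 75.

75 dollars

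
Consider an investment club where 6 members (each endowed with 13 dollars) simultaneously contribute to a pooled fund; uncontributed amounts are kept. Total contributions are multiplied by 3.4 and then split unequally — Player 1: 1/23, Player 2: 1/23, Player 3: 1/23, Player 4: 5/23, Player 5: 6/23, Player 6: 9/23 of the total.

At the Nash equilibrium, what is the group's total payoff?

109.20 dollars

Each unit j contributes comes back to j as 3.4 × (j's share), so j prefers to contribute only if that share exceeds 1/3.4 = 0.2941; otherwise keeping the unit dominates.
The only share above 0.2941 is Player 6's 9/23, contributing 13; the remaining 5 contribute 0. Total contributed: 13.
The pooled fund pays out 3.4 × 13 = 44.20 in total (split across the unequal shares, but the aggregate is all that matters for the group sum).
The 5 free-riders keep 13 each, adding 65. Group total = 65 + 44.20 = 109.20.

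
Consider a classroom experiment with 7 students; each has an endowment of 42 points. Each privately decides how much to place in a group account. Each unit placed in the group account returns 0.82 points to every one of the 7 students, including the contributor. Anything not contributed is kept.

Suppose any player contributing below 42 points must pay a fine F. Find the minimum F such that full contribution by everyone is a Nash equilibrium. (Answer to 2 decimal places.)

Given the others contribute fully, the best deviation is to contribute 0 (any partial contribution still incurs the fine and gives up units whose private return 0.82 is below 1).
Deviating from 42 to 0 saves 42 points but forfeits the deviator's share of the drop in the group account: 0.82 × 42 = 34.44.
So the deviation gain is 42 − 34.44 = 7.56, and the fine must be at least 7.56 points to wipe it out.

7.56 points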